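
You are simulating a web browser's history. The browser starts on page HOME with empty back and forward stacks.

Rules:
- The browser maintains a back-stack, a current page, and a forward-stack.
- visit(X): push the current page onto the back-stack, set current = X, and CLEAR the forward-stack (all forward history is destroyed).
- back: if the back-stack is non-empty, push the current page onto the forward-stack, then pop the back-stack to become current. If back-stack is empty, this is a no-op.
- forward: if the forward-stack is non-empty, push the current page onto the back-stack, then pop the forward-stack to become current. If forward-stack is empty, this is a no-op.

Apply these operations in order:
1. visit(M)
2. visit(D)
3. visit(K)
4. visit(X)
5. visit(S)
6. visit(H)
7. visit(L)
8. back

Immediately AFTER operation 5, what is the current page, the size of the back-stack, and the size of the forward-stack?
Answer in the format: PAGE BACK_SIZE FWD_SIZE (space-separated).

After 1 (visit(M)): cur=M back=1 fwd=0
After 2 (visit(D)): cur=D back=2 fwd=0
After 3 (visit(K)): cur=K back=3 fwd=0
After 4 (visit(X)): cur=X back=4 fwd=0
After 5 (visit(S)): cur=S back=5 fwd=0

S 5 0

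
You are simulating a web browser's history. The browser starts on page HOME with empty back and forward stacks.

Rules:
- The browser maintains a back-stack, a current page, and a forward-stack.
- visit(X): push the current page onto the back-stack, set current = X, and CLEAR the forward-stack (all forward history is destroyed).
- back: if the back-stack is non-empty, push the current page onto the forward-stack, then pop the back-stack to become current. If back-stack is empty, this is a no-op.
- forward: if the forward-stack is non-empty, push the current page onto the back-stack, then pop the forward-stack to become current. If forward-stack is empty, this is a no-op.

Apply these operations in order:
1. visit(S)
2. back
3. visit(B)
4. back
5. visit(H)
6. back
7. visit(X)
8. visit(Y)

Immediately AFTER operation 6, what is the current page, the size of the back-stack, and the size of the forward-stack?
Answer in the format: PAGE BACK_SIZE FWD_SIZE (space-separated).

After 1 (visit(S)): cur=S back=1 fwd=0
After 2 (back): cur=HOME back=0 fwd=1
After 3 (visit(B)): cur=B back=1 fwd=0
After 4 (back): cur=HOME back=0 fwd=1
After 5 (visit(H)): cur=H back=1 fwd=0
After 6 (back): cur=HOME back=0 fwd=1

HOME 0 1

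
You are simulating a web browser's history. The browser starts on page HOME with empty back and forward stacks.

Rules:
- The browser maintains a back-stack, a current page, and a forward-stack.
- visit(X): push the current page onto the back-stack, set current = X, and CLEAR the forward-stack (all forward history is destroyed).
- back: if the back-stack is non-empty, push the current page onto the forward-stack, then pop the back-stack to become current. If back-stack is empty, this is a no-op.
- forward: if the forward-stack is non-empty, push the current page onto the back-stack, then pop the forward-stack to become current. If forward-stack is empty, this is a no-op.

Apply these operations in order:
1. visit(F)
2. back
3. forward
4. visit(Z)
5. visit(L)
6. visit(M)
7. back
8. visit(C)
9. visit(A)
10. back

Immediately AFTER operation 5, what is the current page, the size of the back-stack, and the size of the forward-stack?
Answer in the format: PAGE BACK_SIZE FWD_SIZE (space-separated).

After 1 (visit(F)): cur=F back=1 fwd=0
After 2 (back): cur=HOME back=0 fwd=1
After 3 (forward): cur=F back=1 fwd=0
After 4 (visit(Z)): cur=Z back=2 fwd=0
After 5 (visit(L)): cur=L back=3 fwd=0

L 3 0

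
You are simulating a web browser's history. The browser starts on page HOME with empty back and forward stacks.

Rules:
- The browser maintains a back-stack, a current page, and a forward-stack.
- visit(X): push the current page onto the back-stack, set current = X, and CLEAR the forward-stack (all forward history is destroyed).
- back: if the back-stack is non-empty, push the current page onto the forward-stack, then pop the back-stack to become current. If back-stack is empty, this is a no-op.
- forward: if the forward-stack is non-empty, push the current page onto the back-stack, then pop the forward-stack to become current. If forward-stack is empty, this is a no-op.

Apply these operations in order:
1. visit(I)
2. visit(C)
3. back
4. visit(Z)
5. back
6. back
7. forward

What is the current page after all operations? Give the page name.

After 1 (visit(I)): cur=I back=1 fwd=0
After 2 (visit(C)): cur=C back=2 fwd=0
After 3 (back): cur=I back=1 fwd=1
After 4 (visit(Z)): cur=Z back=2 fwd=0
After 5 (back): cur=I back=1 fwd=1
After 6 (back): cur=HOME back=0 fwd=2
After 7 (forward): cur=I back=1 fwd=1

Answer: I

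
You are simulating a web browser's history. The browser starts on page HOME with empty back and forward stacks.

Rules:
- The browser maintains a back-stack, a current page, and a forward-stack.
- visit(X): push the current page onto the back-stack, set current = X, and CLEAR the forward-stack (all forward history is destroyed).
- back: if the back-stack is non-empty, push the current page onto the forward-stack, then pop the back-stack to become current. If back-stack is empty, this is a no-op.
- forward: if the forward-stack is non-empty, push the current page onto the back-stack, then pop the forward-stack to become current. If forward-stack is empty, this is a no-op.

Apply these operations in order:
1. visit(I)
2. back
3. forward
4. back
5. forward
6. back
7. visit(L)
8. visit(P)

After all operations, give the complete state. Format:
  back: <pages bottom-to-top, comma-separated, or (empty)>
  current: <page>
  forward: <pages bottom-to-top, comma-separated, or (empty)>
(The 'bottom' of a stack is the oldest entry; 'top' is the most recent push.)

After 1 (visit(I)): cur=I back=1 fwd=0
After 2 (back): cur=HOME back=0 fwd=1
After 3 (forward): cur=I back=1 fwd=0
After 4 (back): cur=HOME back=0 fwd=1
After 5 (forward): cur=I back=1 fwd=0
After 6 (back): cur=HOME back=0 fwd=1
After 7 (visit(L)): cur=L back=1 fwd=0
After 8 (visit(P)): cur=P back=2 fwd=0

Answer: back: HOME,L
current: P
forward: (empty)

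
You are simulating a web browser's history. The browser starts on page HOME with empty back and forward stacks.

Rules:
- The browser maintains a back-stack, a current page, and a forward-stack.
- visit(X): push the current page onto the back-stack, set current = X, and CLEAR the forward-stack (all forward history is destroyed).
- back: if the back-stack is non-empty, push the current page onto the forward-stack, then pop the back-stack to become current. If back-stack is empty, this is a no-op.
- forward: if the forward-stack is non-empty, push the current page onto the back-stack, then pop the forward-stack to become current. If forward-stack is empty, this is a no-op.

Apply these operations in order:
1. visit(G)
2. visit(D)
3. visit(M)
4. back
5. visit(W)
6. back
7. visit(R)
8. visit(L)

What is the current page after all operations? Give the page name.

Answer: L

Derivation:
After 1 (visit(G)): cur=G back=1 fwd=0
After 2 (visit(D)): cur=D back=2 fwd=0
After 3 (visit(M)): cur=M back=3 fwd=0
After 4 (back): cur=D back=2 fwd=1
After 5 (visit(W)): cur=W back=3 fwd=0
After 6 (back): cur=D back=2 fwd=1
After 7 (visit(R)): cur=R back=3 fwd=0
After 8 (visit(L)): cur=L back=4 fwd=0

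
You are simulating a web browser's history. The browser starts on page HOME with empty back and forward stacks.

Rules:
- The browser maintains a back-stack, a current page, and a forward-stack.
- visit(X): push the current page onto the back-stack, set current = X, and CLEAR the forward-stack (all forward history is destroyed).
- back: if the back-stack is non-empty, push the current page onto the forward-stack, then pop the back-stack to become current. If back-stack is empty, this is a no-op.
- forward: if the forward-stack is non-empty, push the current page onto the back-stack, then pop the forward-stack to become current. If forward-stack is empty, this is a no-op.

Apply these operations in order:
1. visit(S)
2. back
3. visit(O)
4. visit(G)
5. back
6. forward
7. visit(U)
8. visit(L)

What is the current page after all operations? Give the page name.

Answer: L

Derivation:
After 1 (visit(S)): cur=S back=1 fwd=0
After 2 (back): cur=HOME back=0 fwd=1
After 3 (visit(O)): cur=O back=1 fwd=0
After 4 (visit(G)): cur=G back=2 fwd=0
After 5 (back): cur=O back=1 fwd=1
After 6 (forward): cur=G back=2 fwd=0
After 7 (visit(U)): cur=U back=3 fwd=0
After 8 (visit(L)): cur=L back=4 fwd=0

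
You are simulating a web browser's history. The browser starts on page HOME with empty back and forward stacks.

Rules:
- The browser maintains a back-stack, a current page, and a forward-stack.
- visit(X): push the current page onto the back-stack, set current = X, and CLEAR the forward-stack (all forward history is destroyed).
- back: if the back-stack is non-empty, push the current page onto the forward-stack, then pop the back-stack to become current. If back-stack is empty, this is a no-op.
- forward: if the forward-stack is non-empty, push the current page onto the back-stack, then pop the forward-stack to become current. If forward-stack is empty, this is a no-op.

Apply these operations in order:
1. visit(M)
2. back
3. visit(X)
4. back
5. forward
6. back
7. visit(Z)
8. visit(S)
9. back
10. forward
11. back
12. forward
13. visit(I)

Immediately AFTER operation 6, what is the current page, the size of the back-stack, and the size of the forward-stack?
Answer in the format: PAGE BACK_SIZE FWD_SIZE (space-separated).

After 1 (visit(M)): cur=M back=1 fwd=0
After 2 (back): cur=HOME back=0 fwd=1
After 3 (visit(X)): cur=X back=1 fwd=0
After 4 (back): cur=HOME back=0 fwd=1
After 5 (forward): cur=X back=1 fwd=0
After 6 (back): cur=HOME back=0 fwd=1

HOME 0 1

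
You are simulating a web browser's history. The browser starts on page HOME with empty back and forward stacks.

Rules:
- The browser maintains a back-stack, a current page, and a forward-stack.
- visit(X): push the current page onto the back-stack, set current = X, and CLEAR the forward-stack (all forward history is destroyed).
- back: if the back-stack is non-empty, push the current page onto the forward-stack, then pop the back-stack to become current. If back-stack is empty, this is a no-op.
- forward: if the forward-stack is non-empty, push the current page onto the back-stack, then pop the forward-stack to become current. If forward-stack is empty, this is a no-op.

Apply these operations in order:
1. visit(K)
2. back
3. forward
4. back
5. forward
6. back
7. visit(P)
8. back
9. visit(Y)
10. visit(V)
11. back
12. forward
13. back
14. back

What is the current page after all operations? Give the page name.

Answer: HOME

Derivation:
After 1 (visit(K)): cur=K back=1 fwd=0
After 2 (back): cur=HOME back=0 fwd=1
After 3 (forward): cur=K back=1 fwd=0
After 4 (back): cur=HOME back=0 fwd=1
After 5 (forward): cur=K back=1 fwd=0
After 6 (back): cur=HOME back=0 fwd=1
After 7 (visit(P)): cur=P back=1 fwd=0
After 8 (back): cur=HOME back=0 fwd=1
After 9 (visit(Y)): cur=Y back=1 fwd=0
After 10 (visit(V)): cur=V back=2 fwd=0
After 11 (back): cur=Y back=1 fwd=1
After 12 (forward): cur=V back=2 fwd=0
After 13 (back): cur=Y back=1 fwd=1
After 14 (back): cur=HOME back=0 fwd=2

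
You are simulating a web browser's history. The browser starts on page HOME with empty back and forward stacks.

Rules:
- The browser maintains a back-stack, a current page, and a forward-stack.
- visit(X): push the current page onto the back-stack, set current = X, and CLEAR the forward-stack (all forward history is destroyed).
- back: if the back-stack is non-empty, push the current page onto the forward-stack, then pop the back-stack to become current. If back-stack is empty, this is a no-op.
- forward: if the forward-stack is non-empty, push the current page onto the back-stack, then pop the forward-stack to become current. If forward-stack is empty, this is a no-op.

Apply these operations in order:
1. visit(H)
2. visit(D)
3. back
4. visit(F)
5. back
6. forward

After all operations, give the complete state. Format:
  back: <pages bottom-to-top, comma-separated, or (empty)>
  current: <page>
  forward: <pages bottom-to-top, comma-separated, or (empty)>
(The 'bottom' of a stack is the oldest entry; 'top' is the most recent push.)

Answer: back: HOME,H
current: F
forward: (empty)

Derivation:
After 1 (visit(H)): cur=H back=1 fwd=0
After 2 (visit(D)): cur=D back=2 fwd=0
After 3 (back): cur=H back=1 fwd=1
After 4 (visit(F)): cur=F back=2 fwd=0
After 5 (back): cur=H back=1 fwd=1
After 6 (forward): cur=F back=2 fwd=0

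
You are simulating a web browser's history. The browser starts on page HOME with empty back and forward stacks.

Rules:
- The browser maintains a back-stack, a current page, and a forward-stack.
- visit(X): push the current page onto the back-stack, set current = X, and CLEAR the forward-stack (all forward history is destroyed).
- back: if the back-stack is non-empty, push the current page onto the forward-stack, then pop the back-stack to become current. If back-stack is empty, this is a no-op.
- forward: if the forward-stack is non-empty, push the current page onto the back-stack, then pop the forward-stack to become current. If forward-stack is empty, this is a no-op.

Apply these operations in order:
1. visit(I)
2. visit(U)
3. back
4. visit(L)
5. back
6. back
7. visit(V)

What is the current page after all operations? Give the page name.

Answer: V

Derivation:
After 1 (visit(I)): cur=I back=1 fwd=0
After 2 (visit(U)): cur=U back=2 fwd=0
After 3 (back): cur=I back=1 fwd=1
After 4 (visit(L)): cur=L back=2 fwd=0
After 5 (back): cur=I back=1 fwd=1
After 6 (back): cur=HOME back=0 fwd=2
After 7 (visit(V)): cur=V back=1 fwd=0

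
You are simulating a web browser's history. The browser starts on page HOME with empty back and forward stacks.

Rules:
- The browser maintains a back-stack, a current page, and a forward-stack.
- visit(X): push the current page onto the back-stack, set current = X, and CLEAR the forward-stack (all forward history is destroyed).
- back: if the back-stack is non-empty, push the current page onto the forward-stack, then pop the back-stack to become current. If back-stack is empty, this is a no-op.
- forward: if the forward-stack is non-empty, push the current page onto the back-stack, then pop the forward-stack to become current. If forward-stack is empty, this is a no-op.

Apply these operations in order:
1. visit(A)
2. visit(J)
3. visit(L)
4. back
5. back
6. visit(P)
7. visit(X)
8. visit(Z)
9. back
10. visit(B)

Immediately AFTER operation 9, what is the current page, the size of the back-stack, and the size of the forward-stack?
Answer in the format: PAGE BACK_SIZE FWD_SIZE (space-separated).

After 1 (visit(A)): cur=A back=1 fwd=0
After 2 (visit(J)): cur=J back=2 fwd=0
After 3 (visit(L)): cur=L back=3 fwd=0
After 4 (back): cur=J back=2 fwd=1
After 5 (back): cur=A back=1 fwd=2
After 6 (visit(P)): cur=P back=2 fwd=0
After 7 (visit(X)): cur=X back=3 fwd=0
After 8 (visit(Z)): cur=Z back=4 fwd=0
After 9 (back): cur=X back=3 fwd=1

X 3 1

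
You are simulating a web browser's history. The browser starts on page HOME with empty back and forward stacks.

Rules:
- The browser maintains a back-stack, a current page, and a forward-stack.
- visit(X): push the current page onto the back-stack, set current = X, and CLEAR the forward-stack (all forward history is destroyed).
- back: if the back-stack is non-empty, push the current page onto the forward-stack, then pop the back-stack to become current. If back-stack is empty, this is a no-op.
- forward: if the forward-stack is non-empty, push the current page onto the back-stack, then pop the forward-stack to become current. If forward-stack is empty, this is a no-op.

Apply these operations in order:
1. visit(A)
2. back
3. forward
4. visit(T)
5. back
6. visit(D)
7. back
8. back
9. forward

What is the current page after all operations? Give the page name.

Answer: A

Derivation:
After 1 (visit(A)): cur=A back=1 fwd=0
After 2 (back): cur=HOME back=0 fwd=1
After 3 (forward): cur=A back=1 fwd=0
After 4 (visit(T)): cur=T back=2 fwd=0
After 5 (back): cur=A back=1 fwd=1
After 6 (visit(D)): cur=D back=2 fwd=0
After 7 (back): cur=A back=1 fwd=1
After 8 (back): cur=HOME back=0 fwd=2
After 9 (forward): cur=A back=1 fwd=1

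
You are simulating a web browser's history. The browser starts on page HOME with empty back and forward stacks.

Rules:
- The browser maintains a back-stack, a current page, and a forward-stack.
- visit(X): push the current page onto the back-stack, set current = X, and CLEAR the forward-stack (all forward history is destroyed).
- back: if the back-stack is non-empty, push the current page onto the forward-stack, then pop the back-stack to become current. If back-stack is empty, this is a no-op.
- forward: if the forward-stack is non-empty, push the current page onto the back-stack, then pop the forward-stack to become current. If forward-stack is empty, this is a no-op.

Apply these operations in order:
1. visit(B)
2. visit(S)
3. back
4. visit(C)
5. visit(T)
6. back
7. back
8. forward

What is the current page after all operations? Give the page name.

After 1 (visit(B)): cur=B back=1 fwd=0
After 2 (visit(S)): cur=S back=2 fwd=0
After 3 (back): cur=B back=1 fwd=1
After 4 (visit(C)): cur=C back=2 fwd=0
After 5 (visit(T)): cur=T back=3 fwd=0
After 6 (back): cur=C back=2 fwd=1
After 7 (back): cur=B back=1 fwd=2
After 8 (forward): cur=C back=2 fwd=1

Answer: C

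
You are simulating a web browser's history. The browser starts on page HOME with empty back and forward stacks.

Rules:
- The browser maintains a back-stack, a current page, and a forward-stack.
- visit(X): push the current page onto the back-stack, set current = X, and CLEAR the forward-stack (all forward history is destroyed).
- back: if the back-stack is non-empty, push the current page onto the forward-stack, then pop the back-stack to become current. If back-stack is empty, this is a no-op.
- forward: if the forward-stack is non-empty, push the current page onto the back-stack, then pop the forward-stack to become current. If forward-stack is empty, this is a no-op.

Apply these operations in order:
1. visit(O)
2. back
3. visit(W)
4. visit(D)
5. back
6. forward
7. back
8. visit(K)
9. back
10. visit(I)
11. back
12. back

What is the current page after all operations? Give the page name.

After 1 (visit(O)): cur=O back=1 fwd=0
After 2 (back): cur=HOME back=0 fwd=1
After 3 (visit(W)): cur=W back=1 fwd=0
After 4 (visit(D)): cur=D back=2 fwd=0
After 5 (back): cur=W back=1 fwd=1
After 6 (forward): cur=D back=2 fwd=0
After 7 (back): cur=W back=1 fwd=1
After 8 (visit(K)): cur=K back=2 fwd=0
After 9 (back): cur=W back=1 fwd=1
After 10 (visit(I)): cur=I back=2 fwd=0
After 11 (back): cur=W back=1 fwd=1
After 12 (back): cur=HOME back=0 fwd=2

Answer: HOME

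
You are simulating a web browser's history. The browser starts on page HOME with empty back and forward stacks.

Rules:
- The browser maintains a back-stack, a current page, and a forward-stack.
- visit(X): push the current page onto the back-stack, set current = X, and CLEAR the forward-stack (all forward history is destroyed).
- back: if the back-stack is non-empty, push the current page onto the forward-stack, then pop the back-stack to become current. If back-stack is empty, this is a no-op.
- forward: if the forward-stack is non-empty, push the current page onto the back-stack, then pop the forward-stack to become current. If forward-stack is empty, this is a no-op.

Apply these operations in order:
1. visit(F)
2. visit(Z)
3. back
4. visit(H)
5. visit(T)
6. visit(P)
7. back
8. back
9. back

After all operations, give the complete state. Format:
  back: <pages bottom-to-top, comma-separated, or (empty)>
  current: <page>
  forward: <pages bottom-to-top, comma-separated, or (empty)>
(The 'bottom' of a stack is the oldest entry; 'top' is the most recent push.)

Answer: back: HOME
current: F
forward: P,T,H

Derivation:
After 1 (visit(F)): cur=F back=1 fwd=0
After 2 (visit(Z)): cur=Z back=2 fwd=0
After 3 (back): cur=F back=1 fwd=1
After 4 (visit(H)): cur=H back=2 fwd=0
After 5 (visit(T)): cur=T back=3 fwd=0
After 6 (visit(P)): cur=P back=4 fwd=0
After 7 (back): cur=T back=3 fwd=1
After 8 (back): cur=H back=2 fwd=2
After 9 (back): cur=F back=1 fwd=3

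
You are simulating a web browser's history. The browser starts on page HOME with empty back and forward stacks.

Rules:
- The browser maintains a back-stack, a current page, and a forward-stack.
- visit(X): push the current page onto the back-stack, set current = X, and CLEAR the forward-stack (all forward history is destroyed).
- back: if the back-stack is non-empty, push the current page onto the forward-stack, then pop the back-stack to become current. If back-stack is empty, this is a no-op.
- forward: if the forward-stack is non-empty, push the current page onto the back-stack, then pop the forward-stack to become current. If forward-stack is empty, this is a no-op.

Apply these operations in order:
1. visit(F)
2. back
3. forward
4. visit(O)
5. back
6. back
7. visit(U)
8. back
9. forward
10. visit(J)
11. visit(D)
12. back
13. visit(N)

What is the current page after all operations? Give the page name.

Answer: N

Derivation:
After 1 (visit(F)): cur=F back=1 fwd=0
After 2 (back): cur=HOME back=0 fwd=1
After 3 (forward): cur=F back=1 fwd=0
After 4 (visit(O)): cur=O back=2 fwd=0
After 5 (back): cur=F back=1 fwd=1
After 6 (back): cur=HOME back=0 fwd=2
After 7 (visit(U)): cur=U back=1 fwd=0
After 8 (back): cur=HOME back=0 fwd=1
After 9 (forward): cur=U back=1 fwd=0
After 10 (visit(J)): cur=J back=2 fwd=0
After 11 (visit(D)): cur=D back=3 fwd=0
After 12 (back): cur=J back=2 fwd=1
After 13 (visit(N)): cur=N back=3 fwd=0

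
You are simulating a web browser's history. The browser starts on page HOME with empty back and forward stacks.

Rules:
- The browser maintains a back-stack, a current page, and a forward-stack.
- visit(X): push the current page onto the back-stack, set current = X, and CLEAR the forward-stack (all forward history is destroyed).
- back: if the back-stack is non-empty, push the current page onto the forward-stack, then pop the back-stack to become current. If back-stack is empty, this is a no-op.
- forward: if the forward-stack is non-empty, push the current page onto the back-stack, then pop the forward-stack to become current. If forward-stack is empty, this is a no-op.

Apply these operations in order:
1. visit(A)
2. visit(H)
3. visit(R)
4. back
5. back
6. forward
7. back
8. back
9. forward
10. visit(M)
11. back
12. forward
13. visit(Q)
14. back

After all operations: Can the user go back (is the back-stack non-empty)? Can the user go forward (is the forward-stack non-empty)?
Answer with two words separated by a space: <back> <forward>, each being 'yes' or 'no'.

Answer: yes yes

Derivation:
After 1 (visit(A)): cur=A back=1 fwd=0
After 2 (visit(H)): cur=H back=2 fwd=0
After 3 (visit(R)): cur=R back=3 fwd=0
After 4 (back): cur=H back=2 fwd=1
After 5 (back): cur=A back=1 fwd=2
After 6 (forward): cur=H back=2 fwd=1
After 7 (back): cur=A back=1 fwd=2
After 8 (back): cur=HOME back=0 fwd=3
After 9 (forward): cur=A back=1 fwd=2
After 10 (visit(M)): cur=M back=2 fwd=0
After 11 (back): cur=A back=1 fwd=1
After 12 (forward): cur=M back=2 fwd=0
After 13 (visit(Q)): cur=Q back=3 fwd=0
After 14 (back): cur=M back=2 fwd=1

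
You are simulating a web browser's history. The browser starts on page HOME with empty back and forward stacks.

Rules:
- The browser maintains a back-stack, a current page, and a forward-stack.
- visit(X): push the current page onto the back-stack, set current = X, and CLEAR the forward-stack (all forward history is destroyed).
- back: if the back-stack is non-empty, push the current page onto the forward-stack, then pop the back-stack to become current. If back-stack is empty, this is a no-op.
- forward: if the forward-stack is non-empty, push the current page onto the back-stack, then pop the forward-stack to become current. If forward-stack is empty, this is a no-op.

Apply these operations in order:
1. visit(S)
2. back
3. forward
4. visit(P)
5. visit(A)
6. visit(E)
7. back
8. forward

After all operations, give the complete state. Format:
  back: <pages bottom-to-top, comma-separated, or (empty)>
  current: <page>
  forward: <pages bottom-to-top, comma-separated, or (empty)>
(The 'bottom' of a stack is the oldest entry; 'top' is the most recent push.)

After 1 (visit(S)): cur=S back=1 fwd=0
After 2 (back): cur=HOME back=0 fwd=1
After 3 (forward): cur=S back=1 fwd=0
After 4 (visit(P)): cur=P back=2 fwd=0
After 5 (visit(A)): cur=A back=3 fwd=0
After 6 (visit(E)): cur=E back=4 fwd=0
After 7 (back): cur=A back=3 fwd=1
After 8 (forward): cur=E back=4 fwd=0

Answer: back: HOME,S,P,A
current: E
forward: (empty)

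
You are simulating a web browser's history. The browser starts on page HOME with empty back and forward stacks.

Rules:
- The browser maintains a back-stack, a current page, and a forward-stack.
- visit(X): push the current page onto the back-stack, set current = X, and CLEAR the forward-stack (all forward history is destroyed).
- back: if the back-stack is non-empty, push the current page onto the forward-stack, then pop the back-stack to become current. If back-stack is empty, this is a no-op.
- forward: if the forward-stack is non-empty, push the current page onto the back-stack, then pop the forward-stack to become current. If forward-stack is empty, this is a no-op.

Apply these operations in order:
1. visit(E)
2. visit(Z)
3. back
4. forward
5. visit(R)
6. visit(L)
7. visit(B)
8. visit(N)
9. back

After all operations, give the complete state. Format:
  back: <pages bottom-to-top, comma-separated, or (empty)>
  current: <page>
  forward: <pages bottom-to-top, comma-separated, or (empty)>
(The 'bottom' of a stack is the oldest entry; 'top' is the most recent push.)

Answer: back: HOME,E,Z,R,L
current: B
forward: N

Derivation:
After 1 (visit(E)): cur=E back=1 fwd=0
After 2 (visit(Z)): cur=Z back=2 fwd=0
After 3 (back): cur=E back=1 fwd=1
After 4 (forward): cur=Z back=2 fwd=0
After 5 (visit(R)): cur=R back=3 fwd=0
After 6 (visit(L)): cur=L back=4 fwd=0
After 7 (visit(B)): cur=B back=5 fwd=0
After 8 (visit(N)): cur=N back=6 fwd=0
After 9 (back): cur=B back=5 fwd=1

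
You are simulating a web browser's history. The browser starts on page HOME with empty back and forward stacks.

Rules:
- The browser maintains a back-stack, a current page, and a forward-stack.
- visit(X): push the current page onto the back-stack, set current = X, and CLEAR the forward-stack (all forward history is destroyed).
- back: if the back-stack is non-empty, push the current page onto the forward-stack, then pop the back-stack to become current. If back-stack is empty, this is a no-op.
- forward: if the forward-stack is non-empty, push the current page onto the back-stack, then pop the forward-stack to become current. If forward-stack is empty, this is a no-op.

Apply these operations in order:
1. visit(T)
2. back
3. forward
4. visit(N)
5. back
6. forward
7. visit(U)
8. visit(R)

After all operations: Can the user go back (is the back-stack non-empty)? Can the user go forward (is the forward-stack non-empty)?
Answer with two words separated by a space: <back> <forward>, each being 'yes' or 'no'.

Answer: yes no

Derivation:
After 1 (visit(T)): cur=T back=1 fwd=0
After 2 (back): cur=HOME back=0 fwd=1
After 3 (forward): cur=T back=1 fwd=0
After 4 (visit(N)): cur=N back=2 fwd=0
After 5 (back): cur=T back=1 fwd=1
After 6 (forward): cur=N back=2 fwd=0
After 7 (visit(U)): cur=U back=3 fwd=0
After 8 (visit(R)): cur=R back=4 fwd=0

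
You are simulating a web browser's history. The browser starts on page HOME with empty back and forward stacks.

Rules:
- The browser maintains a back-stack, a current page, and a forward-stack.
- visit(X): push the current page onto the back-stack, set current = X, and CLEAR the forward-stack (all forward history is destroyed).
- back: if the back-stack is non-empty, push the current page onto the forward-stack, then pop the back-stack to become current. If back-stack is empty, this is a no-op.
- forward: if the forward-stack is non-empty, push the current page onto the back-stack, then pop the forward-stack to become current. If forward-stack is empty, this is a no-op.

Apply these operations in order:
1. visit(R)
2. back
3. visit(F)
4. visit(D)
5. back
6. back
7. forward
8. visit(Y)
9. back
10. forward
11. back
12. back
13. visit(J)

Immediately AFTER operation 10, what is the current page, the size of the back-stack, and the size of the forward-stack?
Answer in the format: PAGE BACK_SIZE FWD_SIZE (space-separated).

After 1 (visit(R)): cur=R back=1 fwd=0
After 2 (back): cur=HOME back=0 fwd=1
After 3 (visit(F)): cur=F back=1 fwd=0
After 4 (visit(D)): cur=D back=2 fwd=0
After 5 (back): cur=F back=1 fwd=1
After 6 (back): cur=HOME back=0 fwd=2
After 7 (forward): cur=F back=1 fwd=1
After 8 (visit(Y)): cur=Y back=2 fwd=0
After 9 (back): cur=F back=1 fwd=1
After 10 (forward): cur=Y back=2 fwd=0

Y 2 0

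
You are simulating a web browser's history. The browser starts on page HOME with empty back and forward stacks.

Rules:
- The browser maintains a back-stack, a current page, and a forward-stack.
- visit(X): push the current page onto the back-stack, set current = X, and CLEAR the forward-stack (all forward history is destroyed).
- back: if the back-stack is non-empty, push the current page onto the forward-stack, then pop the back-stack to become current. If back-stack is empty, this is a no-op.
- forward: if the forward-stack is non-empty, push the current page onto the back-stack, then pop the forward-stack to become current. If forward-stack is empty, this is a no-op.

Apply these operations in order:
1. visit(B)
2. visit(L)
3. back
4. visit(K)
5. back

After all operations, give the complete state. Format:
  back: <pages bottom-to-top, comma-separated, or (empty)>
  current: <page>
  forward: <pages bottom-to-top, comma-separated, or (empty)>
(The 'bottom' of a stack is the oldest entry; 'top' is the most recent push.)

After 1 (visit(B)): cur=B back=1 fwd=0
After 2 (visit(L)): cur=L back=2 fwd=0
After 3 (back): cur=B back=1 fwd=1
After 4 (visit(K)): cur=K back=2 fwd=0
After 5 (back): cur=B back=1 fwd=1

Answer: back: HOME
current: B
forward: K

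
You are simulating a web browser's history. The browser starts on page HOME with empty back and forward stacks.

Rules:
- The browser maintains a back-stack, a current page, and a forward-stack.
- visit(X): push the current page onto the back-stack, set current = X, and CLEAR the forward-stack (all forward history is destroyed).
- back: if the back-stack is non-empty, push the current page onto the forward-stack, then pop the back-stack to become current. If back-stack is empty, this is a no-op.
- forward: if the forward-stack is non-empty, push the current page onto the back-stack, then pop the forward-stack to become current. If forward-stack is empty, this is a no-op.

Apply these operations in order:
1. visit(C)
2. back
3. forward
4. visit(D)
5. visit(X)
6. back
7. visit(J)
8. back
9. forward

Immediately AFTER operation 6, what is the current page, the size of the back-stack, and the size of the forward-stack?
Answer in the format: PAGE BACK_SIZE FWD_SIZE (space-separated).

After 1 (visit(C)): cur=C back=1 fwd=0
After 2 (back): cur=HOME back=0 fwd=1
After 3 (forward): cur=C back=1 fwd=0
After 4 (visit(D)): cur=D back=2 fwd=0
After 5 (visit(X)): cur=X back=3 fwd=0
After 6 (back): cur=D back=2 fwd=1

D 2 1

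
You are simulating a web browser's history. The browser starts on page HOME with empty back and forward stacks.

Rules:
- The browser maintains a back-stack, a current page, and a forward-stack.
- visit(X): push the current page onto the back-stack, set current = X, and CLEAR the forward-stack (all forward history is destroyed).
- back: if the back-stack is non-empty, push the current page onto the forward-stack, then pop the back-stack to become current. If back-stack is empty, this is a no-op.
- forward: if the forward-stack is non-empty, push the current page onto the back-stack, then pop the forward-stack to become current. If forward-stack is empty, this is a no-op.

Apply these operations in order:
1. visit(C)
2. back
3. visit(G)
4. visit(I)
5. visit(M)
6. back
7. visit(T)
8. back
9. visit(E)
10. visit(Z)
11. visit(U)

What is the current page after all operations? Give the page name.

After 1 (visit(C)): cur=C back=1 fwd=0
After 2 (back): cur=HOME back=0 fwd=1
After 3 (visit(G)): cur=G back=1 fwd=0
After 4 (visit(I)): cur=I back=2 fwd=0
After 5 (visit(M)): cur=M back=3 fwd=0
After 6 (back): cur=I back=2 fwd=1
After 7 (visit(T)): cur=T back=3 fwd=0
After 8 (back): cur=I back=2 fwd=1
After 9 (visit(E)): cur=E back=3 fwd=0
After 10 (visit(Z)): cur=Z back=4 fwd=0
After 11 (visit(U)): cur=U back=5 fwd=0

Answer: U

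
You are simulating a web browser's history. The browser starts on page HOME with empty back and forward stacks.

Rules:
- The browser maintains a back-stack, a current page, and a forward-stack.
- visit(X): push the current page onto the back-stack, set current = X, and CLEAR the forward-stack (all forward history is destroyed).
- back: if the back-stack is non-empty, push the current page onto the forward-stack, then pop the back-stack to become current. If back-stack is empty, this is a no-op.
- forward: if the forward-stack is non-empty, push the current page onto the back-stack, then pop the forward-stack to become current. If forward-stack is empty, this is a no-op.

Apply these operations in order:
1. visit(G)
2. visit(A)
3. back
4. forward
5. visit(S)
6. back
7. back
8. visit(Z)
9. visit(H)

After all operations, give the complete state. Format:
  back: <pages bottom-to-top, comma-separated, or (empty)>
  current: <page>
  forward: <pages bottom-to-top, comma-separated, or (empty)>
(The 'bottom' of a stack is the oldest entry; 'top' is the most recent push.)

Answer: back: HOME,G,Z
current: H
forward: (empty)

Derivation:
After 1 (visit(G)): cur=G back=1 fwd=0
After 2 (visit(A)): cur=A back=2 fwd=0
After 3 (back): cur=G back=1 fwd=1
After 4 (forward): cur=A back=2 fwd=0
After 5 (visit(S)): cur=S back=3 fwd=0
After 6 (back): cur=A back=2 fwd=1
After 7 (back): cur=G back=1 fwd=2
After 8 (visit(Z)): cur=Z back=2 fwd=0
After 9 (visit(H)): cur=H back=3 fwd=0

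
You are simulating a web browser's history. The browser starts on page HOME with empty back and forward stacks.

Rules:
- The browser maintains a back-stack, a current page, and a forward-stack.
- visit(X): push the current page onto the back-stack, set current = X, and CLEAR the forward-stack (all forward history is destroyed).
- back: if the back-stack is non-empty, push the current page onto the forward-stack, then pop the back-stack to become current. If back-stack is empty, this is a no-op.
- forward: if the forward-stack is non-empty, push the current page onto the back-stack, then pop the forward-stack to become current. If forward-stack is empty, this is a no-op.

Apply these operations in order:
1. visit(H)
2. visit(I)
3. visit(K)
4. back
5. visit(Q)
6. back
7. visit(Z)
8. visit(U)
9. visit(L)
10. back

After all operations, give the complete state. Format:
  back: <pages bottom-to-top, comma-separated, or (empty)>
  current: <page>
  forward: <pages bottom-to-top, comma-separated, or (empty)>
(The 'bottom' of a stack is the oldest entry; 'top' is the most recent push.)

Answer: back: HOME,H,I,Z
current: U
forward: L

Derivation:
After 1 (visit(H)): cur=H back=1 fwd=0
After 2 (visit(I)): cur=I back=2 fwd=0
After 3 (visit(K)): cur=K back=3 fwd=0
After 4 (back): cur=I back=2 fwd=1
After 5 (visit(Q)): cur=Q back=3 fwd=0
After 6 (back): cur=I back=2 fwd=1
After 7 (visit(Z)): cur=Z back=3 fwd=0
After 8 (visit(U)): cur=U back=4 fwd=0
After 9 (visit(L)): cur=L back=5 fwd=0
After 10 (back): cur=U back=4 fwd=1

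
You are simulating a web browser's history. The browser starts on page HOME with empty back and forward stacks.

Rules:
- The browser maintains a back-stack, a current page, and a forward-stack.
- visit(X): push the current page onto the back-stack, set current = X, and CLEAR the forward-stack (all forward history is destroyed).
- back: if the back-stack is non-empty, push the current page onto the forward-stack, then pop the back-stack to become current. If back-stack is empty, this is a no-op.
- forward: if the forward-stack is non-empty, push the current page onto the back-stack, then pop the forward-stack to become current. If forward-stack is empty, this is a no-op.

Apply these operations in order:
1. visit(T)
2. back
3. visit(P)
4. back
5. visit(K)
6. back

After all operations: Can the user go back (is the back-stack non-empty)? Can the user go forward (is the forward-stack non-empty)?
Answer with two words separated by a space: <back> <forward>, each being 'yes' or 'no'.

Answer: no yes

Derivation:
After 1 (visit(T)): cur=T back=1 fwd=0
After 2 (back): cur=HOME back=0 fwd=1
After 3 (visit(P)): cur=P back=1 fwd=0
After 4 (back): cur=HOME back=0 fwd=1
After 5 (visit(K)): cur=K back=1 fwd=0
After 6 (back): cur=HOME back=0 fwd=1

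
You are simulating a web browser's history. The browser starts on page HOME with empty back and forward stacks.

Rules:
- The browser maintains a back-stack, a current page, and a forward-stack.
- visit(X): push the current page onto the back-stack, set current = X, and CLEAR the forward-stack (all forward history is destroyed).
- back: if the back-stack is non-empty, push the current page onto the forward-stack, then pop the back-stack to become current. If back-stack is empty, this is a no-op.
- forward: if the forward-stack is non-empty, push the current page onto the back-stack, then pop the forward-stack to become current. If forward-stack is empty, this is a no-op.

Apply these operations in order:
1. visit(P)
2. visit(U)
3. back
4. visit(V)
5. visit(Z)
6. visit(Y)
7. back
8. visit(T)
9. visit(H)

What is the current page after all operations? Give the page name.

Answer: H

Derivation:
After 1 (visit(P)): cur=P back=1 fwd=0
After 2 (visit(U)): cur=U back=2 fwd=0
After 3 (back): cur=P back=1 fwd=1
After 4 (visit(V)): cur=V back=2 fwd=0
After 5 (visit(Z)): cur=Z back=3 fwd=0
After 6 (visit(Y)): cur=Y back=4 fwd=0
After 7 (back): cur=Z back=3 fwd=1
After 8 (visit(T)): cur=T back=4 fwd=0
After 9 (visit(H)): cur=H back=5 fwd=0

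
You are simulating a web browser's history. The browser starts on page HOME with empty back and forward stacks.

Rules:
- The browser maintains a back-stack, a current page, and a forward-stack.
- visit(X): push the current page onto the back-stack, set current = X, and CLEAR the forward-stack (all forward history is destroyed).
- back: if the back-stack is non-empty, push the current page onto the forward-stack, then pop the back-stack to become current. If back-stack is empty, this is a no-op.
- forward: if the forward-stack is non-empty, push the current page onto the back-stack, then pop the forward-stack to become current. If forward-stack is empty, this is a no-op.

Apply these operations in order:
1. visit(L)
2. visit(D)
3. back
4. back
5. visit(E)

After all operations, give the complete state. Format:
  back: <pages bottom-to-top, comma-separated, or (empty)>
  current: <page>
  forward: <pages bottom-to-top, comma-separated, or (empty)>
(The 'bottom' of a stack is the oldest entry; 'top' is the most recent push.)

After 1 (visit(L)): cur=L back=1 fwd=0
After 2 (visit(D)): cur=D back=2 fwd=0
After 3 (back): cur=L back=1 fwd=1
After 4 (back): cur=HOME back=0 fwd=2
After 5 (visit(E)): cur=E back=1 fwd=0

Answer: back: HOME
current: E
forward: (empty)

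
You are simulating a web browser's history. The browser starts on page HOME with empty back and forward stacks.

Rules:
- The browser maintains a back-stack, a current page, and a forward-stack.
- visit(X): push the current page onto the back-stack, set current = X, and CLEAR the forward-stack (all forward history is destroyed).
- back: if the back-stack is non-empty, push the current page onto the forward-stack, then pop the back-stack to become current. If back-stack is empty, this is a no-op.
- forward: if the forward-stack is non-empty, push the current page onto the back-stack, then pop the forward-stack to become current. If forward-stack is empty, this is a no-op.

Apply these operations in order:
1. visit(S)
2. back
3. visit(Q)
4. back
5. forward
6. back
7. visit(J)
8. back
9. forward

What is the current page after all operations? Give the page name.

After 1 (visit(S)): cur=S back=1 fwd=0
After 2 (back): cur=HOME back=0 fwd=1
After 3 (visit(Q)): cur=Q back=1 fwd=0
After 4 (back): cur=HOME back=0 fwd=1
After 5 (forward): cur=Q back=1 fwd=0
After 6 (back): cur=HOME back=0 fwd=1
After 7 (visit(J)): cur=J back=1 fwd=0
After 8 (back): cur=HOME back=0 fwd=1
After 9 (forward): cur=J back=1 fwd=0

Answer: J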